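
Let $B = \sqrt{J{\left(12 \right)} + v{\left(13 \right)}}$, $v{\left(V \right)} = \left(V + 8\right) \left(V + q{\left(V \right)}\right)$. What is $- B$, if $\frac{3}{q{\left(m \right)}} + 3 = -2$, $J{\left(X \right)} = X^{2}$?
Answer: $- \frac{\sqrt{10110}}{5} \approx -20.11$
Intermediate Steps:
$q{\left(m \right)} = - \frac{3}{5}$ ($q{\left(m \right)} = \frac{3}{-3 - 2} = \frac{3}{-5} = 3 \left(- \frac{1}{5}\right) = - \frac{3}{5}$)
$v{\left(V \right)} = \left(8 + V\right) \left(- \frac{3}{5} + V\right)$ ($v{\left(V \right)} = \left(V + 8\right) \left(V - \frac{3}{5}\right) = \left(8 + V\right) \left(- \frac{3}{5} + V\right)$)
$B = \frac{\sqrt{10110}}{5}$ ($B = \sqrt{12^{2} + \left(- \frac{24}{5} + 13^{2} + \frac{37}{5} \cdot 13\right)} = \sqrt{144 + \left(- \frac{24}{5} + 169 + \frac{481}{5}\right)} = \sqrt{144 + \frac{1302}{5}} = \sqrt{\frac{2022}{5}} = \frac{\sqrt{10110}}{5} \approx 20.11$)
$- B = - \frac{\sqrt{10110}}{5}$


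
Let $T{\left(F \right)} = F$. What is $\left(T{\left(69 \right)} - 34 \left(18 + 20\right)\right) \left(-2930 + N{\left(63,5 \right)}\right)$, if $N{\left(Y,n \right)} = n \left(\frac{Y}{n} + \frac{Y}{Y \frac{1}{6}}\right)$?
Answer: $3469651$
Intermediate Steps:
$N{\left(Y,n \right)} = n \left(6 + \frac{Y}{n}\right)$ ($N{\left(Y,n \right)} = n \left(\frac{Y}{n} + \frac{Y}{Y \frac{1}{6}}\right) = n \left(\frac{Y}{n} + \frac{Y}{\frac{1}{6} Y}\right) = n \left(\frac{Y}{n} + Y \frac{6}{Y}\right) = n \left(\frac{Y}{n} + 6\right) = n \left(6 + \frac{Y}{n}\right)$)
$\left(T{\left(69 \right)} - 34 \left(18 + 20\right)\right) \left(-2930 + N{\left(63,5 \right)}\right) = \left(69 - 34 \left(18 + 20\right)\right) \left(-2930 + \left(63 + 6 \cdot 5\right)\right) = \left(69 - 1292\right) \left(-2930 + \left(63 + 30\right)\right) = \left(69 - 1292\right) \left(-2930 + 93\right) = \left(-1223\right) \left(-2837\right) = 3469651$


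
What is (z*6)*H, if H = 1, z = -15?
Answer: -90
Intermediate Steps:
(z*6)*H = -15*6*1 = -90*1 = -90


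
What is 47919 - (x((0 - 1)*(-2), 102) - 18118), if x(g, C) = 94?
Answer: 65943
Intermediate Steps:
47919 - (x((0 - 1)*(-2), 102) - 18118) = 47919 - (94 - 18118) = 47919 - 1*(-18024) = 47919 + 18024 = 65943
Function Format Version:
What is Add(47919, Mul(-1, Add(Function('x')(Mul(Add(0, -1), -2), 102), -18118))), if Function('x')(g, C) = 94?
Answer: 65943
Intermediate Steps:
Add(47919, Mul(-1, Add(Function('x')(Mul(Add(0, -1), -2), 102), -18118))) = Add(47919, Mul(-1, Add(94, -18118))) = Add(47919, Mul(-1, -18024)) = Add(47919, 18024) = 65943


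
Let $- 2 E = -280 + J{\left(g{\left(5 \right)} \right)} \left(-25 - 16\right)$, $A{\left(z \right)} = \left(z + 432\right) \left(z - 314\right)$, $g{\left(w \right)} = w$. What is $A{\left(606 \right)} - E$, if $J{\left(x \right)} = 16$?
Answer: $302628$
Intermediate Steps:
$A{\left(z \right)} = \left(-314 + z\right) \left(432 + z\right)$ ($A{\left(z \right)} = \left(432 + z\right) \left(-314 + z\right) = \left(-314 + z\right) \left(432 + z\right)$)
$E = 468$ ($E = - \frac{-280 + 16 \left(-25 - 16\right)}{2} = - \frac{-280 + 16 \left(-41\right)}{2} = - \frac{-280 - 656}{2} = \left(- \frac{1}{2}\right) \left(-936\right) = 468$)
$A{\left(606 \right)} - E = \left(-135648 + 606^{2} + 118 \cdot 606\right) - 468 = \left(-135648 + 367236 + 71508\right) - 468 = 303096 - 468 = 302628$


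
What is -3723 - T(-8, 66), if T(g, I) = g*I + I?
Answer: -3261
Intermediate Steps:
T(g, I) = I + I*g (T(g, I) = I*g + I = I + I*g)
-3723 - T(-8, 66) = -3723 - 66*(1 - 8) = -3723 - 66*(-7) = -3723 - 1*(-462) = -3723 + 462 = -3261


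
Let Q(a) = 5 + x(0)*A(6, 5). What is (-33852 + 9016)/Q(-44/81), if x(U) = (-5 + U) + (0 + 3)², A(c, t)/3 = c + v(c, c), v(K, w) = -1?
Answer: -24836/65 ≈ -382.09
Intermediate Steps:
A(c, t) = -3 + 3*c (A(c, t) = 3*(c - 1) = 3*(-1 + c) = -3 + 3*c)
x(U) = 4 + U (x(U) = (-5 + U) + 3² = (-5 + U) + 9 = 4 + U)
Q(a) = 65 (Q(a) = 5 + (4 + 0)*(-3 + 3*6) = 5 + 4*(-3 + 18) = 5 + 4*15 = 5 + 60 = 65)
(-33852 + 9016)/Q(-44/81) = (-33852 + 9016)/65 = -24836*1/65 = -24836/65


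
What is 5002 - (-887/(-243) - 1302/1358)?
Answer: 117838702/23571 ≈ 4999.3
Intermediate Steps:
5002 - (-887/(-243) - 1302/1358) = 5002 - (-887*(-1/243) - 1302*1/1358) = 5002 - (887/243 - 93/97) = 5002 - 1*63440/23571 = 5002 - 63440/23571 = 117838702/23571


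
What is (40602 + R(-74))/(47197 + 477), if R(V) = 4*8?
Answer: 1847/2167 ≈ 0.85233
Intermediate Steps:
R(V) = 32
(40602 + R(-74))/(47197 + 477) = (40602 + 32)/(47197 + 477) = 40634/47674 = 40634*(1/47674) = 1847/2167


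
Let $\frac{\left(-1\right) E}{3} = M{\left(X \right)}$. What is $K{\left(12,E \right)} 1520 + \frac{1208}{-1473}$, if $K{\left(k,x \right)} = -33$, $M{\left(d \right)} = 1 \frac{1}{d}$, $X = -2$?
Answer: $- \frac{73886888}{1473} \approx -50161.0$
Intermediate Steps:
$M{\left(d \right)} = \frac{1}{d}$
$E = \frac{3}{2}$ ($E = - \frac{3}{-2} = \left(-3\right) \left(- \frac{1}{2}\right) = \frac{3}{2} \approx 1.5$)
$K{\left(12,E \right)} 1520 + \frac{1208}{-1473} = \left(-33\right) 1520 + \frac{1208}{-1473} = -50160 + 1208 \left(- \frac{1}{1473}\right) = -50160 - \frac{1208}{1473} = - \frac{73886888}{1473}$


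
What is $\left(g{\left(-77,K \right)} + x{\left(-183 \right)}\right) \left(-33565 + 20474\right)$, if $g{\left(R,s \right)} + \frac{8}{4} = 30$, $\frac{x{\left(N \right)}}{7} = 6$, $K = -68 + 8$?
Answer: $-916370$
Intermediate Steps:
$K = -60$
$x{\left(N \right)} = 42$ ($x{\left(N \right)} = 7 \cdot 6 = 42$)
$g{\left(R,s \right)} = 28$ ($g{\left(R,s \right)} = -2 + 30 = 28$)
$\left(g{\left(-77,K \right)} + x{\left(-183 \right)}\right) \left(-33565 + 20474\right) = \left(28 + 42\right) \left(-33565 + 20474\right) = 70 \left(-13091\right) = -916370$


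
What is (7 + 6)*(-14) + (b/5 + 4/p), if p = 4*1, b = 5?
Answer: -180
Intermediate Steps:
p = 4
(7 + 6)*(-14) + (b/5 + 4/p) = (7 + 6)*(-14) + (5/5 + 4/4) = 13*(-14) + (5*(⅕) + 4*(¼)) = -182 + (1 + 1) = -182 + 2 = -180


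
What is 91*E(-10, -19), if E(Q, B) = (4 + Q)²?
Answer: 3276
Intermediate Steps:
91*E(-10, -19) = 91*(4 - 10)² = 91*(-6)² = 91*36 = 3276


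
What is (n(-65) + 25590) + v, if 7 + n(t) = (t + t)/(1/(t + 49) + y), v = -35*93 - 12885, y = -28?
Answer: 4241987/449 ≈ 9447.6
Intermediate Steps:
v = -16140 (v = -3255 - 12885 = -16140)
n(t) = -7 + 2*t/(-28 + 1/(49 + t)) (n(t) = -7 + (t + t)/(1/(t + 49) - 28) = -7 + (2*t)/(1/(49 + t) - 28) = -7 + (2*t)/(-28 + 1/(49 + t)) = -7 + 2*t/(-28 + 1/(49 + t)))
(n(-65) + 25590) + v = ((9597 + 2*(-65)² + 294*(-65))/(-1371 - 28*(-65)) + 25590) - 16140 = ((9597 + 2*4225 - 19110)/(-1371 + 1820) + 25590) - 16140 = ((9597 + 8450 - 19110)/449 + 25590) - 16140 = ((1/449)*(-1063) + 25590) - 16140 = (-1063/449 + 25590) - 16140 = 11488847/449 - 16140 = 4241987/449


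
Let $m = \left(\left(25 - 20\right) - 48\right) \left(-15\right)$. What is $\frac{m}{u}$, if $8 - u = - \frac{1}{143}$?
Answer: $\frac{18447}{229} \approx 80.555$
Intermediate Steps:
$u = \frac{1145}{143}$ ($u = 8 - - \frac{1}{143} = 8 + \frac{1}{143} = \frac{1145}{143} \approx 8.007$)
$m = 645$ ($m = \left(\left(25 - 20\right) - 48\right) \left(-15\right) = \left(5 - 48\right) \left(-15\right) = \left(-43\right) \left(-15\right) = 645$)
$\frac{m}{u} = \frac{645}{\frac{1145}{143}} = 645 \cdot \frac{143}{1145} = \frac{18447}{229}$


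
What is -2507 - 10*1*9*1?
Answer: -2597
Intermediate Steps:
-2507 - 10*1*9*1 = -2507 - 10*9 = -2507 - 1*90 = -2507 - 90 = -2597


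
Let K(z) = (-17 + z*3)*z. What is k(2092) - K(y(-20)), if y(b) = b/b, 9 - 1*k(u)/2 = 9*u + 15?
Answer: -37654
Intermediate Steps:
k(u) = -12 - 18*u (k(u) = 18 - 2*(9*u + 15) = 18 - 2*(15 + 9*u) = 18 + (-30 - 18*u) = -12 - 18*u)
y(b) = 1
K(z) = z*(-17 + 3*z) (K(z) = (-17 + 3*z)*z = z*(-17 + 3*z))
k(2092) - K(y(-20)) = (-12 - 18*2092) - (-17 + 3*1) = (-12 - 37656) - (-17 + 3) = -37668 - (-14) = -37668 - 1*(-14) = -37668 + 14 = -37654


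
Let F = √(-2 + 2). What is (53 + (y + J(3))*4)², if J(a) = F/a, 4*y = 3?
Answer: 3136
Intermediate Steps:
y = ¾ (y = (¼)*3 = ¾ ≈ 0.75000)
F = 0 (F = √0 = 0)
J(a) = 0 (J(a) = 0/a = 0)
(53 + (y + J(3))*4)² = (53 + (¾ + 0)*4)² = (53 + (¾)*4)² = (53 + 3)² = 56² = 3136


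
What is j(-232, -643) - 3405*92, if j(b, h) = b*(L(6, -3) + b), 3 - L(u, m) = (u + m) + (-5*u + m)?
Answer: -267092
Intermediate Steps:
L(u, m) = 3 - 2*m + 4*u (L(u, m) = 3 - ((u + m) + (-5*u + m)) = 3 - ((m + u) + (m - 5*u)) = 3 - (-4*u + 2*m) = 3 + (-2*m + 4*u) = 3 - 2*m + 4*u)
j(b, h) = b*(33 + b) (j(b, h) = b*((3 - 2*(-3) + 4*6) + b) = b*((3 + 6 + 24) + b) = b*(33 + b))
j(-232, -643) - 3405*92 = -232*(33 - 232) - 3405*92 = -232*(-199) - 313260 = 46168 - 313260 = -267092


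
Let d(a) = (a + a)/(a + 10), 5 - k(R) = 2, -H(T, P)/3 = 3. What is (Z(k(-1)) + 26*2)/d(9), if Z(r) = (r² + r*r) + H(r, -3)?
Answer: 1159/18 ≈ 64.389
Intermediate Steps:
H(T, P) = -9 (H(T, P) = -3*3 = -9)
k(R) = 3 (k(R) = 5 - 1*2 = 5 - 2 = 3)
d(a) = 2*a/(10 + a) (d(a) = (2*a)/(10 + a) = 2*a/(10 + a))
Z(r) = -9 + 2*r² (Z(r) = (r² + r*r) - 9 = (r² + r²) - 9 = 2*r² - 9 = -9 + 2*r²)
(Z(k(-1)) + 26*2)/d(9) = ((-9 + 2*3²) + 26*2)/((2*9/(10 + 9))) = ((-9 + 2*9) + 52)/((2*9/19)) = ((-9 + 18) + 52)/((2*9*(1/19))) = (9 + 52)/(18/19) = 61*(19/18) = 1159/18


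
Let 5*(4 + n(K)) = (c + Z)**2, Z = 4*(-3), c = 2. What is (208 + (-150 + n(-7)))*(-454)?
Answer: -33596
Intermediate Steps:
Z = -12
n(K) = 16 (n(K) = -4 + (2 - 12)**2/5 = -4 + (1/5)*(-10)**2 = -4 + (1/5)*100 = -4 + 20 = 16)
(208 + (-150 + n(-7)))*(-454) = (208 + (-150 + 16))*(-454) = (208 - 134)*(-454) = 74*(-454) = -33596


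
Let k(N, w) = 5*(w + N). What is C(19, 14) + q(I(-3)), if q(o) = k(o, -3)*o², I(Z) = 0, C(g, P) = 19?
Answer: 19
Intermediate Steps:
k(N, w) = 5*N + 5*w (k(N, w) = 5*(N + w) = 5*N + 5*w)
q(o) = o²*(-15 + 5*o) (q(o) = (5*o + 5*(-3))*o² = (5*o - 15)*o² = (-15 + 5*o)*o² = o²*(-15 + 5*o))
C(19, 14) + q(I(-3)) = 19 + 5*0²*(-3 + 0) = 19 + 5*0*(-3) = 19 + 0 = 19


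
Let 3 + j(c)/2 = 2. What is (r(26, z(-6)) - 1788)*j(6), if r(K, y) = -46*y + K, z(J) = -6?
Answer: 2972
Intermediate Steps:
j(c) = -2 (j(c) = -6 + 2*2 = -6 + 4 = -2)
r(K, y) = K - 46*y
(r(26, z(-6)) - 1788)*j(6) = ((26 - 46*(-6)) - 1788)*(-2) = ((26 + 276) - 1788)*(-2) = (302 - 1788)*(-2) = -1486*(-2) = 2972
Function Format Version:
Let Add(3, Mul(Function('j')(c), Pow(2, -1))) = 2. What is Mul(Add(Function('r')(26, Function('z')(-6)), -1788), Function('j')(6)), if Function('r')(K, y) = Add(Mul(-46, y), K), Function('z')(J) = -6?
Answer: 2972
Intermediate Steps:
Function('j')(c) = -2 (Function('j')(c) = Add(-6, Mul(2, 2)) = Add(-6, 4) = -2)
Function('r')(K, y) = Add(K, Mul(-46, y))
Mul(Add(Function('r')(26, Function('z')(-6)), -1788), Function('j')(6)) = Mul(Add(Add(26, Mul(-46, -6)), -1788), -2) = Mul(Add(Add(26, 276), -1788), -2) = Mul(Add(302, -1788), -2) = Mul(-1486, -2) = 2972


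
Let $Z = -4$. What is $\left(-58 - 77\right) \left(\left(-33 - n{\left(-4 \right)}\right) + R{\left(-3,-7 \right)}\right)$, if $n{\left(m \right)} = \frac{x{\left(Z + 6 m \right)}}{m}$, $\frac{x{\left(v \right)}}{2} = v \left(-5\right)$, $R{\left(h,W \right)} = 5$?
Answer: $-5670$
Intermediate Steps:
$x{\left(v \right)} = - 10 v$ ($x{\left(v \right)} = 2 v \left(-5\right) = 2 \left(- 5 v\right) = - 10 v$)
$n{\left(m \right)} = \frac{40 - 60 m}{m}$ ($n{\left(m \right)} = \frac{\left(-10\right) \left(-4 + 6 m\right)}{m} = \frac{40 - 60 m}{m}$)
$\left(-58 - 77\right) \left(\left(-33 - n{\left(-4 \right)}\right) + R{\left(-3,-7 \right)}\right) = \left(-58 - 77\right) \left(\left(-33 - \left(-60 + \frac{40}{-4}\right)\right) + 5\right) = - 135 \left(\left(-33 - \left(-60 + 40 \left(- \frac{1}{4}\right)\right)\right) + 5\right) = - 135 \left(\left(-33 - \left(-60 - 10\right)\right) + 5\right) = - 135 \left(\left(-33 - -70\right) + 5\right) = - 135 \left(\left(-33 + 70\right) + 5\right) = - 135 \left(37 + 5\right) = \left(-135\right) 42 = -5670$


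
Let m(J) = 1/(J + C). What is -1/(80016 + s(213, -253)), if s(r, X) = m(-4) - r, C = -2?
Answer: -6/478817 ≈ -1.2531e-5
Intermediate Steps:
m(J) = 1/(-2 + J) (m(J) = 1/(J - 2) = 1/(-2 + J))
s(r, X) = -⅙ - r (s(r, X) = 1/(-2 - 4) - r = 1/(-6) - r = -⅙ - r)
-1/(80016 + s(213, -253)) = -1/(80016 + (-⅙ - 1*213)) = -1/(80016 + (-⅙ - 213)) = -1/(80016 - 1279/6) = -1/478817/6 = -1*6/478817 = -6/478817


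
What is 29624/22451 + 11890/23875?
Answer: 194843078/107203525 ≈ 1.8175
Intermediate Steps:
29624/22451 + 11890/23875 = 29624*(1/22451) + 11890*(1/23875) = 29624/22451 + 2378/4775 = 194843078/107203525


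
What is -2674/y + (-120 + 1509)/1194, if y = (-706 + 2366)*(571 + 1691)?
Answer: 434365927/373614540 ≈ 1.1626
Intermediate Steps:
y = 3754920 (y = 1660*2262 = 3754920)
-2674/y + (-120 + 1509)/1194 = -2674/3754920 + (-120 + 1509)/1194 = -2674*1/3754920 + 1389*(1/1194) = -1337/1877460 + 463/398 = 434365927/373614540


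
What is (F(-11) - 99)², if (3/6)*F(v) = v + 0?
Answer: 14641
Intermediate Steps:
F(v) = 2*v (F(v) = 2*(v + 0) = 2*v)
(F(-11) - 99)² = (2*(-11) - 99)² = (-22 - 99)² = (-121)² = 14641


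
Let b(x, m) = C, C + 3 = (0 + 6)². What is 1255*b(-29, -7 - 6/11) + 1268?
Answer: 42683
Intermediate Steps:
C = 33 (C = -3 + (0 + 6)² = -3 + 6² = -3 + 36 = 33)
b(x, m) = 33
1255*b(-29, -7 - 6/11) + 1268 = 1255*33 + 1268 = 41415 + 1268 = 42683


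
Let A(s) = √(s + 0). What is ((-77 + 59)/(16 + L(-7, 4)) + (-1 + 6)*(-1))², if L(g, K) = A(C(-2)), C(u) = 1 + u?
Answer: 2474005/66049 - 56628*I/66049 ≈ 37.457 - 0.85736*I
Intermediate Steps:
A(s) = √s
L(g, K) = I (L(g, K) = √(1 - 2) = √(-1) = I)
((-77 + 59)/(16 + L(-7, 4)) + (-1 + 6)*(-1))² = ((-77 + 59)/(16 + I) + (-1 + 6)*(-1))² = (-18*(16 - I)/257 + 5*(-1))² = (-18*(16 - I)/257 - 5)² = (-5 - 18*(16 - I)/257)²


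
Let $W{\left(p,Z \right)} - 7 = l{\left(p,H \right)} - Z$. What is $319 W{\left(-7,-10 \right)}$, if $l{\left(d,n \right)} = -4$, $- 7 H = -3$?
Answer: $4147$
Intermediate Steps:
$H = \frac{3}{7}$ ($H = \left(- \frac{1}{7}\right) \left(-3\right) = \frac{3}{7} \approx 0.42857$)
$W{\left(p,Z \right)} = 3 - Z$ ($W{\left(p,Z \right)} = 7 - \left(4 + Z\right) = 3 - Z$)
$319 W{\left(-7,-10 \right)} = 319 \left(3 - -10\right) = 319 \left(3 + 10\right) = 319 \cdot 13 = 4147$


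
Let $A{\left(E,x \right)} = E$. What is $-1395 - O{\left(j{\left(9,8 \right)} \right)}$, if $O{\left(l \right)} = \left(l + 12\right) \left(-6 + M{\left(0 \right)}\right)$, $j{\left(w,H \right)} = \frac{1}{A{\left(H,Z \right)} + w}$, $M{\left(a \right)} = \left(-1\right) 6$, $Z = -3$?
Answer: $- \frac{21255}{17} \approx -1250.3$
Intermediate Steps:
$M{\left(a \right)} = -6$
$j{\left(w,H \right)} = \frac{1}{H + w}$
$O{\left(l \right)} = -144 - 12 l$ ($O{\left(l \right)} = \left(l + 12\right) \left(-6 - 6\right) = \left(12 + l\right) \left(-12\right) = -144 - 12 l$)
$-1395 - O{\left(j{\left(9,8 \right)} \right)} = -1395 - \left(-144 - \frac{12}{8 + 9}\right) = -1395 - \left(-144 - \frac{12}{17}\right) = -1395 - - \frac{2460}{17} = -1395 + \frac{2460}{17} = - \frac{21255}{17}$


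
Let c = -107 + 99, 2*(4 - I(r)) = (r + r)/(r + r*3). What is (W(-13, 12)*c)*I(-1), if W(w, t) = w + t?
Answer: 30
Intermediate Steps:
W(w, t) = t + w
I(r) = 15/4 (I(r) = 4 - (r + r)/(2*(r + r*3)) = 4 - 2*r/(2*(r + 3*r)) = 4 - 2*r/(2*(4*r)) = 4 - 2*r*1/(4*r)/2 = 4 - ½*½ = 4 - ¼ = 15/4)
c = -8
(W(-13, 12)*c)*I(-1) = ((12 - 13)*(-8))*(15/4) = -1*(-8)*(15/4) = 8*(15/4) = 30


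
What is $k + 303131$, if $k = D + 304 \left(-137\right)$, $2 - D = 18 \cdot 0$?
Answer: $261485$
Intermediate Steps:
$D = 2$ ($D = 2 - 18 \cdot 0 = 2 - 0 = 2 + 0 = 2$)
$k = -41646$ ($k = 2 + 304 \left(-137\right) = 2 - 41648 = -41646$)
$k + 303131 = -41646 + 303131 = 261485$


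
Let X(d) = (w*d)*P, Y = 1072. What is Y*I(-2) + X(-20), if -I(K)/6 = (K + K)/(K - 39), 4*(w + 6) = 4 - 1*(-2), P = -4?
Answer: -40488/41 ≈ -987.51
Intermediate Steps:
w = -9/2 (w = -6 + (4 - 1*(-2))/4 = -6 + (4 + 2)/4 = -6 + (¼)*6 = -6 + 3/2 = -9/2 ≈ -4.5000)
X(d) = 18*d (X(d) = -9*d/2*(-4) = 18*d)
I(K) = -12*K/(-39 + K) (I(K) = -6*(K + K)/(K - 39) = -6*2*K/(-39 + K) = -12*K/(-39 + K))
Y*I(-2) + X(-20) = 1072*(-12*(-2)/(-39 - 2)) + 18*(-20) = 1072*(-12*(-2)/(-41)) - 360 = 1072*(-12*(-2)*(-1/41)) - 360 = 1072*(-24/41) - 360 = -25728/41 - 360 = -40488/41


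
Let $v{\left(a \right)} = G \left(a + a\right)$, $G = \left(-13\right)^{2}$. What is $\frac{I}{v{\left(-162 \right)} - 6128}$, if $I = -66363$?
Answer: $\frac{66363}{60884} \approx 1.09$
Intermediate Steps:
$G = 169$
$v{\left(a \right)} = 338 a$ ($v{\left(a \right)} = 169 \left(a + a\right) = 169 \cdot 2 a = 338 a$)
$\frac{I}{v{\left(-162 \right)} - 6128} = - \frac{66363}{338 \left(-162\right) - 6128} = - \frac{66363}{-54756 - 6128} = - \frac{66363}{-60884} = \left(-66363\right) \left(- \frac{1}{60884}\right) = \frac{66363}{60884}$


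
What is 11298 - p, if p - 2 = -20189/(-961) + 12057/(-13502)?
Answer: 146309361811/12975422 ≈ 11276.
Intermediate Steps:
p = 286955945/12975422 (p = 2 + (-20189/(-961) + 12057/(-13502)) = 2 + (-20189*(-1/961) + 12057*(-1/13502)) = 2 + (20189/961 - 12057/13502) = 2 + 261005101/12975422 = 286955945/12975422 ≈ 22.115)
11298 - p = 11298 - 1*286955945/12975422 = 11298 - 286955945/12975422 = 146309361811/12975422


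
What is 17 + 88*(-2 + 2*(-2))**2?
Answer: 3185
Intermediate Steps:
17 + 88*(-2 + 2*(-2))**2 = 17 + 88*(-2 - 4)**2 = 17 + 88*(-6)**2 = 17 + 88*36 = 17 + 3168 = 3185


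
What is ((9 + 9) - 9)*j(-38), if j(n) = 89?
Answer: 801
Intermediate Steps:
((9 + 9) - 9)*j(-38) = ((9 + 9) - 9)*89 = (18 - 9)*89 = 9*89 = 801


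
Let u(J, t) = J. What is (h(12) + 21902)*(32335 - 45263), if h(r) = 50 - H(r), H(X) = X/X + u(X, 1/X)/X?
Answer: -283769600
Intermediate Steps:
H(X) = 2 (H(X) = X/X + X/X = 1 + 1 = 2)
h(r) = 48 (h(r) = 50 - 1*2 = 50 - 2 = 48)
(h(12) + 21902)*(32335 - 45263) = (48 + 21902)*(32335 - 45263) = 21950*(-12928) = -283769600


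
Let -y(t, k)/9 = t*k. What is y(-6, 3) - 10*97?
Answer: -808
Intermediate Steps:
y(t, k) = -9*k*t (y(t, k) = -9*t*k = -9*k*t)
y(-6, 3) - 10*97 = -9*3*(-6) - 10*97 = 162 - 970 = -808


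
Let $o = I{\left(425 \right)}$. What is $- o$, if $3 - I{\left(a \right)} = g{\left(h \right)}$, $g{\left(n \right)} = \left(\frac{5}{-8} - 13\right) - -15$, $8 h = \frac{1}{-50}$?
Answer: $- \frac{13}{8} \approx -1.625$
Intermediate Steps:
$h = - \frac{1}{400}$ ($h = \frac{1}{8 \left(-50\right)} = \frac{1}{8} \left(- \frac{1}{50}\right) = - \frac{1}{400} \approx -0.0025$)
$g{\left(n \right)} = \frac{11}{8}$ ($g{\left(n \right)} = \left(5 \left(- \frac{1}{8}\right) - 13\right) + 15 = \left(- \frac{5}{8} - 13\right) + 15 = - \frac{109}{8} + 15 = \frac{11}{8}$)
$I{\left(a \right)} = \frac{13}{8}$ ($I{\left(a \right)} = 3 - \frac{11}{8} = \frac{13}{8}$)
$o = \frac{13}{8} \approx 1.625$
$- o = \left(-1\right) \frac{13}{8} = - \frac{13}{8}$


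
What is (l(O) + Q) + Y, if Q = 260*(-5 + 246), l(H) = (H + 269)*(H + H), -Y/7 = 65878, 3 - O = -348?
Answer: 36754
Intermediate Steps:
O = 351 (O = 3 - 1*(-348) = 3 + 348 = 351)
Y = -461146 (Y = -7*65878 = -461146)
l(H) = 2*H*(269 + H) (l(H) = (269 + H)*(2*H) = 2*H*(269 + H))
Q = 62660 (Q = 260*241 = 62660)
(l(O) + Q) + Y = (2*351*(269 + 351) + 62660) - 461146 = (2*351*620 + 62660) - 461146 = (435240 + 62660) - 461146 = 497900 - 461146 = 36754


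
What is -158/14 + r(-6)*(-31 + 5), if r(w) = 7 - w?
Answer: -2445/7 ≈ -349.29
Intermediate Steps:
-158/14 + r(-6)*(-31 + 5) = -158/14 + (7 - 1*(-6))*(-31 + 5) = -158*1/14 + (7 + 6)*(-26) = -79/7 + 13*(-26) = -79/7 - 338 = -2445/7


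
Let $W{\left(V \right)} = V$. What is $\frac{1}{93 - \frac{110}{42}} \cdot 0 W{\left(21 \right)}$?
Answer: $0$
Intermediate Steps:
$\frac{1}{93 - \frac{110}{42}} \cdot 0 W{\left(21 \right)} = \frac{1}{93 - \frac{110}{42}} \cdot 0 \cdot 21 = \frac{1}{93 - \frac{55}{21}} \cdot 0 \cdot 21 = \frac{1}{\frac{1898}{21}} \cdot 0 \cdot 21 = \frac{21}{1898} \cdot 0 \cdot 21 = 0 \cdot 21 = 0$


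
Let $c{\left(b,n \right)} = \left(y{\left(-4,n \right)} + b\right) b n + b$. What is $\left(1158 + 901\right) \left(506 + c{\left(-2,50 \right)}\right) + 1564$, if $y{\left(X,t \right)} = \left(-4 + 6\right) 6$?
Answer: $-1019700$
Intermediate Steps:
$y{\left(X,t \right)} = 12$ ($y{\left(X,t \right)} = 2 \cdot 6 = 12$)
$c{\left(b,n \right)} = b + b n \left(12 + b\right)$ ($c{\left(b,n \right)} = \left(12 + b\right) b n + b = b \left(12 + b\right) n + b = b n \left(12 + b\right) + b = b + b n \left(12 + b\right)$)
$\left(1158 + 901\right) \left(506 + c{\left(-2,50 \right)}\right) + 1564 = \left(1158 + 901\right) \left(506 - 2 \left(1 + 12 \cdot 50 - 100\right)\right) + 1564 = 2059 \left(506 - 2 \left(1 + 600 - 100\right)\right) + 1564 = 2059 \left(506 - 1002\right) + 1564 = 2059 \left(-496\right) + 1564 = -1021264 + 1564 = -1019700$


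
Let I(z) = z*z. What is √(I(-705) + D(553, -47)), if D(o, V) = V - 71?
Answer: √496907 ≈ 704.92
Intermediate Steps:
I(z) = z²
D(o, V) = -71 + V
√(I(-705) + D(553, -47)) = √((-705)² + (-71 - 47)) = √(497025 - 118) = √496907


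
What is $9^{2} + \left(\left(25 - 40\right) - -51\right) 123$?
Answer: $4509$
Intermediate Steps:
$9^{2} + \left(\left(25 - 40\right) - -51\right) 123 = 81 + \left(\left(25 - 40\right) + 51\right) 123 = 81 + \left(-15 + 51\right) 123 = 81 + 36 \cdot 123 = 81 + 4428 = 4509$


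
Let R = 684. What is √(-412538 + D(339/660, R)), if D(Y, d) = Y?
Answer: I*√4991703585/110 ≈ 642.29*I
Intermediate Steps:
√(-412538 + D(339/660, R)) = √(-412538 + 339/660) = √(-412538 + 339*(1/660)) = √(-412538 + 113/220) = √(-90758247/220) = I*√4991703585/110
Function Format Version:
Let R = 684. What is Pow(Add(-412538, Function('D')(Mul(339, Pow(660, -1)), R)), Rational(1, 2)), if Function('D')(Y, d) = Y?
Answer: Mul(Rational(1, 110), I, Pow(4991703585, Rational(1, 2))) ≈ Mul(642.29, I)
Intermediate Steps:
Pow(Add(-412538, Function('D')(Mul(339, Pow(660, -1)), R)), Rational(1, 2)) = Pow(Add(-412538, Mul(339, Pow(660, -1))), Rational(1, 2)) = Pow(Add(-412538, Mul(339, Rational(1, 660))), Rational(1, 2)) = Pow(Add(-412538, Rational(113, 220)), Rational(1, 2)) = Pow(Rational(-90758247, 220), Rational(1, 2)) = Mul(Rational(1, 110), I, Pow(4991703585, Rational(1, 2)))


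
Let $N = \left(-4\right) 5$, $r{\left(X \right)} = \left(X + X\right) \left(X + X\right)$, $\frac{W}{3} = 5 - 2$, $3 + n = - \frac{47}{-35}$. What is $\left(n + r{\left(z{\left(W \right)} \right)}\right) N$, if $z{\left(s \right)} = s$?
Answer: $- \frac{45128}{7} \approx -6446.9$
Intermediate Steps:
$n = - \frac{58}{35}$ ($n = -3 - \frac{47}{-35} = -3 - - \frac{47}{35} = -3 + \frac{47}{35} = - \frac{58}{35} \approx -1.6571$)
$W = 9$ ($W = 3 \left(5 - 2\right) = 3 \cdot 3 = 9$)
$r{\left(X \right)} = 4 X^{2}$ ($r{\left(X \right)} = 2 X 2 X = 4 X^{2}$)
$N = -20$
$\left(n + r{\left(z{\left(W \right)} \right)}\right) N = \left(- \frac{58}{35} + 4 \cdot 9^{2}\right) \left(-20\right) = \left(- \frac{58}{35} + 4 \cdot 81\right) \left(-20\right) = \left(- \frac{58}{35} + 324\right) \left(-20\right) = \frac{11282}{35} \left(-20\right) = - \frac{45128}{7}$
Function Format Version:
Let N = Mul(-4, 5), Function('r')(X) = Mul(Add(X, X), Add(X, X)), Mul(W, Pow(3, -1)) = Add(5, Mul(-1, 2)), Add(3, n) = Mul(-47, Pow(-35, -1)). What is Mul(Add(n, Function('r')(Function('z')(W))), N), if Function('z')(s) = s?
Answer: Rational(-45128, 7) ≈ -6446.9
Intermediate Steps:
n = Rational(-58, 35) (n = Add(-3, Mul(-47, Pow(-35, -1))) = Add(-3, Mul(-47, Rational(-1, 35))) = Add(-3, Rational(47, 35)) = Rational(-58, 35) ≈ -1.6571)
W = 9 (W = Mul(3, Add(5, Mul(-1, 2))) = Mul(3, Add(5, -2)) = Mul(3, 3) = 9)
Function('r')(X) = Mul(4, Pow(X, 2)) (Function('r')(X) = Mul(Mul(2, X), Mul(2, X)) = Mul(4, Pow(X, 2)))
N = -20
Mul(Add(n, Function('r')(Function('z')(W))), N) = Mul(Add(Rational(-58, 35), Mul(4, Pow(9, 2))), -20) = Mul(Add(Rational(-58, 35), Mul(4, 81)), -20) = Mul(Add(Rational(-58, 35), 324), -20) = Mul(Rational(11282, 35), -20) = Rational(-45128, 7)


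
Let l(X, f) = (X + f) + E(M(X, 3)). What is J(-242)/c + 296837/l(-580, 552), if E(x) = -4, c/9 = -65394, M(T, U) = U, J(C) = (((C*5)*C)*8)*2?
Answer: -87426076421/9416736 ≈ -9284.1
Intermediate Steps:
J(C) = 80*C² (J(C) = (((5*C)*C)*8)*2 = ((5*C²)*8)*2 = (40*C²)*2 = 80*C²)
c = -588546 (c = 9*(-65394) = -588546)
l(X, f) = -4 + X + f (l(X, f) = (X + f) - 4 = -4 + X + f)
J(-242)/c + 296837/l(-580, 552) = (80*(-242)²)/(-588546) + 296837/(-4 - 580 + 552) = (80*58564)*(-1/588546) + 296837/(-32) = 4685120*(-1/588546) + 296837*(-1/32) = -2342560/294273 - 296837/32 = -87426076421/9416736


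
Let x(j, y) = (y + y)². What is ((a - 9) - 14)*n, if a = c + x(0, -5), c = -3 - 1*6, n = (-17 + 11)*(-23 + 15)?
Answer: 3264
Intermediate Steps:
x(j, y) = 4*y² (x(j, y) = (2*y)² = 4*y²)
n = 48 (n = -6*(-8) = 48)
c = -9 (c = -3 - 6 = -9)
a = 91 (a = -9 + 4*(-5)² = -9 + 4*25 = -9 + 100 = 91)
((a - 9) - 14)*n = ((91 - 9) - 14)*48 = (82 - 14)*48 = 68*48 = 3264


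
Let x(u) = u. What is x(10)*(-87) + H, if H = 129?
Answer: -741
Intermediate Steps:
x(10)*(-87) + H = 10*(-87) + 129 = -870 + 129 = -741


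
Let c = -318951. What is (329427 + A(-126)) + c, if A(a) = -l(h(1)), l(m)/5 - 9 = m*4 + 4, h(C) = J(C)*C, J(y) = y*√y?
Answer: 10391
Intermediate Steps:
J(y) = y^(3/2)
h(C) = C^(5/2) (h(C) = C^(3/2)*C = C^(5/2))
l(m) = 65 + 20*m (l(m) = 45 + 5*(m*4 + 4) = 45 + 5*(4*m + 4) = 45 + 5*(4 + 4*m) = 45 + (20 + 20*m) = 65 + 20*m)
A(a) = -85 (A(a) = -(65 + 20*1^(5/2)) = -(65 + 20*1) = -(65 + 20) = -1*85 = -85)
(329427 + A(-126)) + c = (329427 - 85) - 318951 = 329342 - 318951 = 10391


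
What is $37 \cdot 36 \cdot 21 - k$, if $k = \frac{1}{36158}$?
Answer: $\frac{1011411575}{36158} \approx 27972.0$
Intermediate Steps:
$k = \frac{1}{36158} \approx 2.7656 \cdot 10^{-5}$
$37 \cdot 36 \cdot 21 - k = 37 \cdot 36 \cdot 21 - \frac{1}{36158} = 1332 \cdot 21 - \frac{1}{36158} = 27972 - \frac{1}{36158} = \frac{1011411575}{36158}$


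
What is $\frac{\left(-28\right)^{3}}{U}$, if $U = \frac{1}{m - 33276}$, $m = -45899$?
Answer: $1738049600$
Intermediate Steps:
$U = - \frac{1}{79175}$ ($U = \frac{1}{-45899 - 33276} = \frac{1}{-79175} = - \frac{1}{79175} \approx -1.263 \cdot 10^{-5}$)
$\frac{\left(-28\right)^{3}}{U} = \frac{\left(-28\right)^{3}}{- \frac{1}{79175}} = \left(-21952\right) \left(-79175\right) = 1738049600$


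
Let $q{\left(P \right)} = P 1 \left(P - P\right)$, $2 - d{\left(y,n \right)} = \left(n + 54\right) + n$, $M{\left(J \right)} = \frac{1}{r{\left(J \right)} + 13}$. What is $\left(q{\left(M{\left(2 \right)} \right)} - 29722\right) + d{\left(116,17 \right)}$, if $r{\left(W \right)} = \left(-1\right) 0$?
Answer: $-29808$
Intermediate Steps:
$r{\left(W \right)} = 0$
$M{\left(J \right)} = \frac{1}{13}$ ($M{\left(J \right)} = \frac{1}{0 + 13} = \frac{1}{13}$)
$d{\left(y,n \right)} = -52 - 2 n$ ($d{\left(y,n \right)} = 2 - \left(\left(n + 54\right) + n\right) = 2 - \left(\left(54 + n\right) + n\right) = 2 - \left(54 + 2 n\right) = -52 - 2 n$)
$q{\left(P \right)} = 0$ ($q{\left(P \right)} = P 0 = 0$)
$\left(q{\left(M{\left(2 \right)} \right)} - 29722\right) + d{\left(116,17 \right)} = \left(0 - 29722\right) - 86 = -29722 - 86 = -29808$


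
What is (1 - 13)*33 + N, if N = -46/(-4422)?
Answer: -875533/2211 ≈ -395.99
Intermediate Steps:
N = 23/2211 (N = -46*(-1/4422) = 23/2211 ≈ 0.010403)
(1 - 13)*33 + N = (1 - 13)*33 + 23/2211 = -12*33 + 23/2211 = -396 + 23/2211 = -875533/2211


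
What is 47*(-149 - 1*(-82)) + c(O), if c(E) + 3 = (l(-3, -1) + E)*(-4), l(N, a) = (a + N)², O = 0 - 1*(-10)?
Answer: -3256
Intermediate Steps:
O = 10 (O = 0 + 10 = 10)
l(N, a) = (N + a)²
c(E) = -67 - 4*E (c(E) = -3 + ((-3 - 1)² + E)*(-4) = -3 + ((-4)² + E)*(-4) = -3 + (16 + E)*(-4) = -3 + (-64 - 4*E) = -67 - 4*E)
47*(-149 - 1*(-82)) + c(O) = 47*(-149 - 1*(-82)) + (-67 - 4*10) = 47*(-149 + 82) + (-67 - 40) = 47*(-67) - 107 = -3149 - 107 = -3256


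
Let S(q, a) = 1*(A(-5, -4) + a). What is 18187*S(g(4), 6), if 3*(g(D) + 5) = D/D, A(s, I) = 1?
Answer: 127309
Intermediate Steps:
g(D) = -14/3 (g(D) = -5 + (D/D)/3 = -5 + (⅓)*1 = -5 + ⅓ = -14/3)
S(q, a) = 1 + a (S(q, a) = 1*(1 + a) = 1 + a)
18187*S(g(4), 6) = 18187*(1 + 6) = 18187*7 = 127309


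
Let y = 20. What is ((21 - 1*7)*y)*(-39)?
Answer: -10920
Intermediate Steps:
((21 - 1*7)*y)*(-39) = ((21 - 1*7)*20)*(-39) = ((21 - 7)*20)*(-39) = (14*20)*(-39) = 280*(-39) = -10920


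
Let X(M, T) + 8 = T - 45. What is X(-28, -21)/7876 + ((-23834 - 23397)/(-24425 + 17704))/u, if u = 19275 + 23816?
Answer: -957249539/103682030738 ≈ -0.0092326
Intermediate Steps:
X(M, T) = -53 + T (X(M, T) = -8 + (T - 45) = -8 + (-45 + T) = -53 + T)
u = 43091
X(-28, -21)/7876 + ((-23834 - 23397)/(-24425 + 17704))/u = (-53 - 21)/7876 + ((-23834 - 23397)/(-24425 + 17704))/43091 = -74*1/7876 - 47231/(-6721)*(1/43091) = -37/3938 - 47231*(-1/6721)*(1/43091) = -37/3938 + (47231/6721)*(1/43091) = -37/3938 + 47231/289614611 = -957249539/103682030738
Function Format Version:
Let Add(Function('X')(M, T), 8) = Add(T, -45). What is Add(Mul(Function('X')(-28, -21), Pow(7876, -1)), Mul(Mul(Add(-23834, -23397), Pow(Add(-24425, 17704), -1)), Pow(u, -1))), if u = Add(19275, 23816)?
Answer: Rational(-957249539, 103682030738) ≈ -0.0092326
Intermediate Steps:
Function('X')(M, T) = Add(-53, T) (Function('X')(M, T) = Add(-8, Add(T, -45)) = Add(-8, Add(-45, T)) = Add(-53, T))
u = 43091
Add(Mul(Function('X')(-28, -21), Pow(7876, -1)), Mul(Mul(Add(-23834, -23397), Pow(Add(-24425, 17704), -1)), Pow(u, -1))) = Add(Mul(Add(-53, -21), Pow(7876, -1)), Mul(Mul(Add(-23834, -23397), Pow(Add(-24425, 17704), -1)), Pow(43091, -1))) = Add(Mul(-74, Rational(1, 7876)), Mul(Mul(-47231, Pow(-6721, -1)), Rational(1, 43091))) = Add(Rational(-37, 3938), Mul(Mul(-47231, Rational(-1, 6721)), Rational(1, 43091))) = Add(Rational(-37, 3938), Mul(Rational(47231, 6721), Rational(1, 43091))) = Add(Rational(-37, 3938), Rational(47231, 289614611)) = Rational(-957249539, 103682030738)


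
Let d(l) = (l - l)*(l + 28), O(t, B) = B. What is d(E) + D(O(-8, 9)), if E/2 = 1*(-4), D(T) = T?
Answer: 9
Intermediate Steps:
E = -8 (E = 2*(1*(-4)) = 2*(-4) = -8)
d(l) = 0 (d(l) = 0*(28 + l) = 0)
d(E) + D(O(-8, 9)) = 0 + 9 = 9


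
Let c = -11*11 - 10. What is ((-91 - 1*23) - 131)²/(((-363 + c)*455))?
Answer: -1715/6422 ≈ -0.26705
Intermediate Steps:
c = -131 (c = -121 - 10 = -131)
((-91 - 1*23) - 131)²/(((-363 + c)*455)) = ((-91 - 1*23) - 131)²/(((-363 - 131)*455)) = ((-91 - 23) - 131)²/((-494*455)) = (-114 - 131)²/(-224770) = (-245)²*(-1/224770) = 60025*(-1/224770) = -1715/6422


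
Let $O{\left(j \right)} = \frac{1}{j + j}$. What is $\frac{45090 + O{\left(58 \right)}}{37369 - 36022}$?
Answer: $\frac{5230441}{156252} \approx 33.474$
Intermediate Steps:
$O{\left(j \right)} = \frac{1}{2 j}$
$\frac{45090 + O{\left(58 \right)}}{37369 - 36022} = \frac{45090 + \frac{1}{2 \cdot 58}}{37369 - 36022} = \frac{45090 + \frac{1}{2} \cdot \frac{1}{58}}{1347} = \left(45090 + \frac{1}{116}\right) \frac{1}{1347} = \frac{5230441}{116} \cdot \frac{1}{1347} = \frac{5230441}{156252}$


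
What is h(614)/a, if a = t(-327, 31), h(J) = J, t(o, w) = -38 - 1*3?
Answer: -614/41 ≈ -14.976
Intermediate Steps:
t(o, w) = -41 (t(o, w) = -38 - 3 = -41)
a = -41
h(614)/a = 614/(-41) = 614*(-1/41) = -614/41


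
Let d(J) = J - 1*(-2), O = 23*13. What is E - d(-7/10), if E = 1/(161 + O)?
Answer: -597/460 ≈ -1.2978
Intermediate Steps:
O = 299
d(J) = 2 + J (d(J) = J + 2 = 2 + J)
E = 1/460 (E = 1/(161 + 299) = 1/460 ≈ 0.0021739)
E - d(-7/10) = 1/460 - (2 - 7/10) = 1/460 - 1*13/10 = 1/460 - 13/10 = -597/460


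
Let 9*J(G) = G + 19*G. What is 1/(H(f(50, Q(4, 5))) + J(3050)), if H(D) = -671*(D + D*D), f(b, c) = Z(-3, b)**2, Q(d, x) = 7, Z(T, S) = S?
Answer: -9/37758786500 ≈ -2.3836e-10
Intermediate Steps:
f(b, c) = b**2
J(G) = 20*G/9 (J(G) = (G + 19*G)/9 = (20*G)/9 = 20*G/9)
H(D) = -671*D - 671*D**2 (H(D) = -671*(D + D**2) = -671*D - 671*D**2)
1/(H(f(50, Q(4, 5))) + J(3050)) = 1/(-671*50**2*(1 + 50**2) + (20/9)*3050) = 1/(-671*2500*(1 + 2500) + 61000/9) = 1/(-671*2500*2501 + 61000/9) = 1/(-4195427500 + 61000/9) = 1/(-37758786500/9) = -9/37758786500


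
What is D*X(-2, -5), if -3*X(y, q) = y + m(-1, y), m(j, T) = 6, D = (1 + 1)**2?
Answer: -16/3 ≈ -5.3333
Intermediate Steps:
D = 4 (D = 2**2 = 4)
X(y, q) = -2 - y/3 (X(y, q) = -(y + 6)/3 = -(6 + y)/3 = -2 - y/3)
D*X(-2, -5) = 4*(-2 - 1/3*(-2)) = 4*(-2 + 2/3) = 4*(-4/3) = -16/3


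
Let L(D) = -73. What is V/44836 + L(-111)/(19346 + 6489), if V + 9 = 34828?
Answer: 896275837/1158338060 ≈ 0.77376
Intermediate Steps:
V = 34819 (V = -9 + 34828 = 34819)
V/44836 + L(-111)/(19346 + 6489) = 34819/44836 - 73/(19346 + 6489) = 34819*(1/44836) - 73/25835 = 34819/44836 - 73*1/25835 = 34819/44836 - 73/25835 = 896275837/1158338060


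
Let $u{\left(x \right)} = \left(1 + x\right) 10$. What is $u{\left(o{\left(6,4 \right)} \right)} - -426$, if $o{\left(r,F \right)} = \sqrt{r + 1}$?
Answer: $436 + 10 \sqrt{7} \approx 462.46$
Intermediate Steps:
$o{\left(r,F \right)} = \sqrt{1 + r}$
$u{\left(x \right)} = 10 + 10 x$
$u{\left(o{\left(6,4 \right)} \right)} - -426 = \left(10 + 10 \sqrt{1 + 6}\right) - -426 = \left(10 + 10 \sqrt{7}\right) + 426 = 436 + 10 \sqrt{7}$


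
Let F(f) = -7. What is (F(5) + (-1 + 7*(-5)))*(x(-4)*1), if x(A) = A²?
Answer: -688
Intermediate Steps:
(F(5) + (-1 + 7*(-5)))*(x(-4)*1) = (-7 + (-1 + 7*(-5)))*((-4)²*1) = (-7 + (-1 - 35))*(16*1) = (-7 - 36)*16 = -43*16 = -688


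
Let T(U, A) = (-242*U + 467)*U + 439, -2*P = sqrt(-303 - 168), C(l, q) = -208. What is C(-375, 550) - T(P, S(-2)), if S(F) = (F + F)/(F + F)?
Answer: -58285/2 + 467*I*sqrt(471)/2 ≈ -29143.0 + 5067.5*I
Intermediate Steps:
P = -I*sqrt(471)/2 (P = -sqrt(-303 - 168)/2 = -I*sqrt(471)/2 ≈ -10.851*I)
S(F) = 1 (S(F) = (2*F)/((2*F)) = (2*F)*(1/(2*F)) = 1)
T(U, A) = 439 + U*(467 - 242*U) (T(U, A) = (467 - 242*U)*U + 439 = U*(467 - 242*U) + 439 = 439 + U*(467 - 242*U))
C(-375, 550) - T(P, S(-2)) = -208 - (439 - 242*(-I*sqrt(471)/2)**2 + 467*(-I*sqrt(471)/2)) = -208 - (439 - 242*(-471/4) - 467*I*sqrt(471)/2) = -208 - (439 + 56991/2 - 467*I*sqrt(471)/2) = -208 - (57869/2 - 467*I*sqrt(471)/2) = -208 + (-57869/2 + 467*I*sqrt(471)/2) = -58285/2 + 467*I*sqrt(471)/2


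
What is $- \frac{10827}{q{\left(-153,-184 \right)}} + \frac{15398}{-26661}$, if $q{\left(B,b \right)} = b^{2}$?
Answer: $- \frac{809973335}{902634816} \approx -0.89734$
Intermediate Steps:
$- \frac{10827}{q{\left(-153,-184 \right)}} + \frac{15398}{-26661} = - \frac{10827}{\left(-184\right)^{2}} + \frac{15398}{-26661} = - \frac{10827}{33856} + 15398 \left(- \frac{1}{26661}\right) = \left(-10827\right) \frac{1}{33856} - \frac{15398}{26661} = - \frac{10827}{33856} - \frac{15398}{26661} = - \frac{809973335}{902634816}$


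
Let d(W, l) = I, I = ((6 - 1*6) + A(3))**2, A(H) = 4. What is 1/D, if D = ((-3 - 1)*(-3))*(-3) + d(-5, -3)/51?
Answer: -51/1820 ≈ -0.028022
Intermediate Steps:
I = 16 (I = ((6 - 1*6) + 4)**2 = ((6 - 6) + 4)**2 = (0 + 4)**2 = 4**2 = 16)
d(W, l) = 16
D = -1820/51 (D = ((-3 - 1)*(-3))*(-3) + 16/51 = -4*(-3)*(-3) + 16*(1/51) = 12*(-3) + 16/51 = -36 + 16/51 = -1820/51 ≈ -35.686)
1/D = 1/(-1820/51) = -51/1820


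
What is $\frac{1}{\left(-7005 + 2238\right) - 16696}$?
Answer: $- \frac{1}{21463} \approx -4.6592 \cdot 10^{-5}$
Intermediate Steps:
$\frac{1}{\left(-7005 + 2238\right) - 16696} = \frac{1}{-4767 - 16696} = \frac{1}{-21463} = - \frac{1}{21463}$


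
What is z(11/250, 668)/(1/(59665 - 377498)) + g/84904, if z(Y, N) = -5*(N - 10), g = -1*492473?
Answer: 88781613582807/84904 ≈ 1.0457e+9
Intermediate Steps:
g = -492473
z(Y, N) = 50 - 5*N (z(Y, N) = -5*(-10 + N) = 50 - 5*N)
z(11/250, 668)/(1/(59665 - 377498)) + g/84904 = (50 - 5*668)/(1/(59665 - 377498)) - 492473/84904 = (50 - 3340)/(1/(-317833)) - 492473*1/84904 = -3290/(-1/317833) - 492473/84904 = -3290*(-317833) - 492473/84904 = 1045670570 - 492473/84904 = 88781613582807/84904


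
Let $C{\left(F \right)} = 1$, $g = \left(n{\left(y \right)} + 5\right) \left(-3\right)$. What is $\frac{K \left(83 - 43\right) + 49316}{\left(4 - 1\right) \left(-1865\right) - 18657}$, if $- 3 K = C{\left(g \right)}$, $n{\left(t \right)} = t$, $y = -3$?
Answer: $- \frac{36977}{18189} \approx -2.0329$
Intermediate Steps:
$g = -6$ ($g = \left(-3 + 5\right) \left(-3\right) = 2 \left(-3\right) = -6$)
$K = - \frac{1}{3}$ ($K = \left(- \frac{1}{3}\right) 1 = - \frac{1}{3} \approx -0.33333$)
$\frac{K \left(83 - 43\right) + 49316}{\left(4 - 1\right) \left(-1865\right) - 18657} = \frac{- \frac{83 - 43}{3} + 49316}{\left(4 - 1\right) \left(-1865\right) - 18657} = \frac{\left(- \frac{1}{3}\right) 40 + 49316}{3 \left(-1865\right) - 18657} = \frac{- \frac{40}{3} + 49316}{-5595 - 18657} = \frac{147908}{3 \left(-24252\right)} = \frac{147908}{3} \left(- \frac{1}{24252}\right) = - \frac{36977}{18189}$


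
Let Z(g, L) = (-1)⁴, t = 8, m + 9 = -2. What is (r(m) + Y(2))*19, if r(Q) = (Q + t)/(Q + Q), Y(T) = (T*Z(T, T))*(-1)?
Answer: -779/22 ≈ -35.409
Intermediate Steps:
m = -11 (m = -9 - 2 = -11)
Z(g, L) = 1
Y(T) = -T (Y(T) = (T*1)*(-1) = T*(-1) = -T)
r(Q) = (8 + Q)/(2*Q) (r(Q) = (Q + 8)/(Q + Q) = (8 + Q)/((2*Q)) = (8 + Q)*(1/(2*Q)) = (8 + Q)/(2*Q))
(r(m) + Y(2))*19 = ((½)*(8 - 11)/(-11) - 1*2)*19 = ((½)*(-1/11)*(-3) - 2)*19 = (3/22 - 2)*19 = -41/22*19 = -779/22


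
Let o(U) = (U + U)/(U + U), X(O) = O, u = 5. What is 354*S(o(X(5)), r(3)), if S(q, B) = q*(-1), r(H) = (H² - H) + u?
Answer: -354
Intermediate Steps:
r(H) = 5 + H² - H (r(H) = (H² - H) + 5 = 5 + H² - H)
o(U) = 1 (o(U) = (2*U)/((2*U)) = (2*U)*(1/(2*U)) = 1)
S(q, B) = -q
354*S(o(X(5)), r(3)) = 354*(-1*1) = 354*(-1) = -354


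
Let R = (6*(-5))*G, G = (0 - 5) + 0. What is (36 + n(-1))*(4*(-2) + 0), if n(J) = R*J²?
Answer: -1488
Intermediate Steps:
G = -5 (G = -5 + 0 = -5)
R = 150 (R = (6*(-5))*(-5) = -30*(-5) = 150)
n(J) = 150*J²
(36 + n(-1))*(4*(-2) + 0) = (36 + 150*(-1)²)*(4*(-2) + 0) = (36 + 150*1)*(-8 + 0) = (36 + 150)*(-8) = 186*(-8) = -1488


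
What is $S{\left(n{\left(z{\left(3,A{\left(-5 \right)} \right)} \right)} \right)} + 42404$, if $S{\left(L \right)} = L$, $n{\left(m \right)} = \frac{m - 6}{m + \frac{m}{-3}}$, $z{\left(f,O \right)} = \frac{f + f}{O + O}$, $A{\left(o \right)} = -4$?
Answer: $\frac{84835}{2} \approx 42418.0$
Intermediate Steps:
$z{\left(f,O \right)} = \frac{f}{O}$ ($z{\left(f,O \right)} = \frac{2 f}{2 O} = 2 f \frac{1}{2 O} = \frac{f}{O}$)
$n{\left(m \right)} = \frac{3 \left(-6 + m\right)}{2 m}$ ($n{\left(m \right)} = \frac{-6 + m}{m + m \left(- \frac{1}{3}\right)} = \frac{-6 + m}{m - \frac{m}{3}} = \frac{-6 + m}{\frac{2}{3} m} = \left(-6 + m\right) \frac{3}{2 m} = \frac{3 \left(-6 + m\right)}{2 m}$)
$S{\left(n{\left(z{\left(3,A{\left(-5 \right)} \right)} \right)} \right)} + 42404 = \left(\frac{3}{2} - \frac{9}{3 \frac{1}{-4}}\right) + 42404 = \left(\frac{3}{2} - \frac{9}{3 \left(- \frac{1}{4}\right)}\right) + 42404 = \left(\frac{3}{2} - \frac{9}{- \frac{3}{4}}\right) + 42404 = \left(\frac{3}{2} - -12\right) + 42404 = \left(\frac{3}{2} + 12\right) + 42404 = \frac{27}{2} + 42404 = \frac{84835}{2}$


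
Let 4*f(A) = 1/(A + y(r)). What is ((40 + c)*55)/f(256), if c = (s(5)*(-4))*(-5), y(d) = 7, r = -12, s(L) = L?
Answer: 8100400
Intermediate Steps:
c = 100 (c = (5*(-4))*(-5) = -20*(-5) = 100)
f(A) = 1/(4*(7 + A)) (f(A) = 1/(4*(A + 7)) = 1/(4*(7 + A)))
((40 + c)*55)/f(256) = ((40 + 100)*55)/((1/(4*(7 + 256)))) = (140*55)/(((¼)/263)) = 7700/(((¼)*(1/263))) = 7700/(1/1052) = 7700*1052 = 8100400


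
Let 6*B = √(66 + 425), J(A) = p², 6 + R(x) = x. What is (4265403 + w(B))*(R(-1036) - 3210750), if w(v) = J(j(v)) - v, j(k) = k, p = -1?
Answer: -13699590443968 + 1605896*√491/3 ≈ -1.3700e+13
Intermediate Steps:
R(x) = -6 + x
J(A) = 1 (J(A) = (-1)² = 1)
B = √491/6 (B = √(66 + 425)/6 = √491/6 ≈ 3.6931)
w(v) = 1 - v
(4265403 + w(B))*(R(-1036) - 3210750) = (4265403 + (1 - √491/6))*((-6 - 1036) - 3210750) = (4265403 + (1 - √491/6))*(-1042 - 3210750) = (4265404 - √491/6)*(-3211792) = -13699590443968 + 1605896*√491/3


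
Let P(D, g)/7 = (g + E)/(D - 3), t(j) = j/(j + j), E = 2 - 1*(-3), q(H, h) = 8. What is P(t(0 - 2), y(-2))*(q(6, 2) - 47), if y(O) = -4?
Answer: 546/5 ≈ 109.20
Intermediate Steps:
E = 5 (E = 2 + 3 = 5)
t(j) = 1/2 (t(j) = j/((2*j)) = j*(1/(2*j)) = 1/2)
P(D, g) = 7*(5 + g)/(-3 + D) (P(D, g) = 7*((g + 5)/(D - 3)) = 7*((5 + g)/(-3 + D)) = 7*(5 + g)/(-3 + D))
P(t(0 - 2), y(-2))*(q(6, 2) - 47) = (7*(5 - 4)/(-3 + 1/2))*(8 - 47) = (7*1/(-5/2))*(-39) = (7*(-2/5)*1)*(-39) = -14/5*(-39) = 546/5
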